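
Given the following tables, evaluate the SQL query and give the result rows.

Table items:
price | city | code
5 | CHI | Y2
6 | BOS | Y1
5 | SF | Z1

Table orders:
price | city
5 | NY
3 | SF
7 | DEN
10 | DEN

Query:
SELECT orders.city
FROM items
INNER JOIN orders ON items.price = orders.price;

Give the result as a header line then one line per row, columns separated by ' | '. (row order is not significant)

== RESULT ==
orders.city
NY
NY

Derivation:
After JOIN orders (2 rows):
items.price | items.city | items.code | orders.price | orders.city
5 | CHI | Y2 | 5 | NY
5 | SF | Z1 | 5 | NY
After SELECT (2 rows):
orders.city
NY
NY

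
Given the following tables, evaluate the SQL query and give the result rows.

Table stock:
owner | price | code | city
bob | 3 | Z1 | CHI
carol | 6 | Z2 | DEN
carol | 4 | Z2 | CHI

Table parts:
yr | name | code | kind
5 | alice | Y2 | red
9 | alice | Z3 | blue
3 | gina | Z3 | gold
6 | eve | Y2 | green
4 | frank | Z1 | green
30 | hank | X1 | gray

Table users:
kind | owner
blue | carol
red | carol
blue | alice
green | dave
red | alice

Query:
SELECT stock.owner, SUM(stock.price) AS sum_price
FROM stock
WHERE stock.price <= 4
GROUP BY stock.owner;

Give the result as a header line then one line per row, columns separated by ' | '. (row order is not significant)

== RESULT ==
stock.owner | sum_price
bob | 3
carol | 4

Derivation:
After WHERE (2 rows):
stock.owner | stock.price | stock.code | stock.city
bob | 3 | Z1 | CHI
carol | 4 | Z2 | CHI
After GROUP BY (2 rows):
stock.owner | sum_price
bob | 3
carol | 4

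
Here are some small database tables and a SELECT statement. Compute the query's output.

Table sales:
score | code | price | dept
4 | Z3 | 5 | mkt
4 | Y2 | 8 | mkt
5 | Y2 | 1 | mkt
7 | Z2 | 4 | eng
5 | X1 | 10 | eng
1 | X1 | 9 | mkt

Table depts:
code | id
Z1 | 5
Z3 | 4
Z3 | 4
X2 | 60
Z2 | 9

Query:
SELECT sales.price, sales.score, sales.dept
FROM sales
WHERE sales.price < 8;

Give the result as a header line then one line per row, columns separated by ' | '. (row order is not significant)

== RESULT ==
sales.price | sales.score | sales.dept
5 | 4 | mkt
1 | 5 | mkt
4 | 7 | eng

Derivation:
After WHERE (3 rows):
sales.score | sales.code | sales.price | sales.dept
4 | Z3 | 5 | mkt
5 | Y2 | 1 | mkt
7 | Z2 | 4 | eng
After SELECT (3 rows):
sales.price | sales.score | sales.dept
5 | 4 | mkt
1 | 5 | mkt
4 | 7 | eng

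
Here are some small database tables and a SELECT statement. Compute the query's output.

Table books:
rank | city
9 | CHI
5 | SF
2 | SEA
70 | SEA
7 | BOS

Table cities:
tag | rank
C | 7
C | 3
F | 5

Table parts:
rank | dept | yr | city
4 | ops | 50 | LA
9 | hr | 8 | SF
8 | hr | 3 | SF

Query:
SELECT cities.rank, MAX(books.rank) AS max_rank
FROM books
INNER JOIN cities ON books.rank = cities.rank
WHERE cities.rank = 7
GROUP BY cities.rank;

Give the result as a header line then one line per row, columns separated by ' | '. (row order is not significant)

After JOIN cities (2 rows):
books.rank | books.city | cities.tag | cities.rank
5 | SF | F | 5
7 | BOS | C | 7
After WHERE (1 rows):
books.rank | books.city | cities.tag | cities.rank
7 | BOS | C | 7
After GROUP BY (1 rows):
cities.rank | max_rank
7 | 7

== RESULT ==
cities.rank | max_rank
7 | 7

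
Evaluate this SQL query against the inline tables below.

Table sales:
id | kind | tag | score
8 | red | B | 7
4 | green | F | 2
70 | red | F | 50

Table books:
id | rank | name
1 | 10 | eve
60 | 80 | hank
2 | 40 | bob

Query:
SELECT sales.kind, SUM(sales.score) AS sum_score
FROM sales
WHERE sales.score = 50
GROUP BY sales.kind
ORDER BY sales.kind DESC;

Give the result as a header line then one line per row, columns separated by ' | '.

== RESULT ==
sales.kind | sum_score
red | 50

Derivation:
After WHERE (1 rows):
sales.id | sales.kind | sales.tag | sales.score
70 | red | F | 50
After GROUP BY (1 rows):
sales.kind | sum_score
red | 50
After ORDER BY (1 rows):
sales.kind | sum_score
red | 50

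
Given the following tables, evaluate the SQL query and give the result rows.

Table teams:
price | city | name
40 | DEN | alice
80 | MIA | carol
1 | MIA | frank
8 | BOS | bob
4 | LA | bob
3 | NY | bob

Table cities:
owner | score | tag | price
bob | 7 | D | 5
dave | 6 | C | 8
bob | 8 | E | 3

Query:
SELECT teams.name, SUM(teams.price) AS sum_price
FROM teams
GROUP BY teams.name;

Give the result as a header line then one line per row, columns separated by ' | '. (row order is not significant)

After GROUP BY (4 rows):
teams.name | sum_price
alice | 40
carol | 80
frank | 1
bob | 15

== RESULT ==
teams.name | sum_price
alice | 40
carol | 80
frank | 1
bob | 15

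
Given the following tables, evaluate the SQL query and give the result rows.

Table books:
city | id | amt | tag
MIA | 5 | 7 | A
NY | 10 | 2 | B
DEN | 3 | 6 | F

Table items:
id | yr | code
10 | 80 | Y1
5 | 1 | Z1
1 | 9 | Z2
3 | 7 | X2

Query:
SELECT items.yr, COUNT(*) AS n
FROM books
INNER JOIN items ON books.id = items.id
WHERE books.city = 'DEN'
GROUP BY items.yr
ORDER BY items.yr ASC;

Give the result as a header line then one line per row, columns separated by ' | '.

After JOIN items (3 rows):
books.city | books.id | books.amt | books.tag | items.id | items.yr | items.code
MIA | 5 | 7 | A | 5 | 1 | Z1
NY | 10 | 2 | B | 10 | 80 | Y1
DEN | 3 | 6 | F | 3 | 7 | X2
After WHERE (1 rows):
books.city | books.id | books.amt | books.tag | items.id | items.yr | items.code
DEN | 3 | 6 | F | 3 | 7 | X2
After GROUP BY (1 rows):
items.yr | n
7 | 1
After ORDER BY (1 rows):
items.yr | n
7 | 1

== RESULT ==
items.yr | n
7 | 1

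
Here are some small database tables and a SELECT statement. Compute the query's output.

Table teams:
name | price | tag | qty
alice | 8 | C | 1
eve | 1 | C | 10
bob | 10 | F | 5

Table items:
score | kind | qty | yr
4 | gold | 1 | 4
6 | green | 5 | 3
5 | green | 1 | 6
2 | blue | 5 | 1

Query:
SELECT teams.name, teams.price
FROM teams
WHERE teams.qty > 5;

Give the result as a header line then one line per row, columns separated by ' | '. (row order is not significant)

== RESULT ==
teams.name | teams.price
eve | 1

Derivation:
After WHERE (1 rows):
teams.name | teams.price | teams.tag | teams.qty
eve | 1 | C | 10
After SELECT (1 rows):
teams.name | teams.price
eve | 1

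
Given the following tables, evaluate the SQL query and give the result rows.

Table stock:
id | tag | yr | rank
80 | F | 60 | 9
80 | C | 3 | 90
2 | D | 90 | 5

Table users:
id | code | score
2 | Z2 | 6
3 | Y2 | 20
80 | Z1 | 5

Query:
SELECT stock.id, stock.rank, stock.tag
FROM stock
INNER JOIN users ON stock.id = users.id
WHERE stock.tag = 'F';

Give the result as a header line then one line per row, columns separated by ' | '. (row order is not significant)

== RESULT ==
stock.id | stock.rank | stock.tag
80 | 9 | F

Derivation:
After JOIN users (3 rows):
stock.id | stock.tag | stock.yr | stock.rank | users.id | users.code | users.score
80 | F | 60 | 9 | 80 | Z1 | 5
80 | C | 3 | 90 | 80 | Z1 | 5
2 | D | 90 | 5 | 2 | Z2 | 6
After WHERE (1 rows):
stock.id | stock.tag | stock.yr | stock.rank | users.id | users.code | users.score
80 | F | 60 | 9 | 80 | Z1 | 5
After SELECT (1 rows):
stock.id | stock.rank | stock.tag
80 | 9 | F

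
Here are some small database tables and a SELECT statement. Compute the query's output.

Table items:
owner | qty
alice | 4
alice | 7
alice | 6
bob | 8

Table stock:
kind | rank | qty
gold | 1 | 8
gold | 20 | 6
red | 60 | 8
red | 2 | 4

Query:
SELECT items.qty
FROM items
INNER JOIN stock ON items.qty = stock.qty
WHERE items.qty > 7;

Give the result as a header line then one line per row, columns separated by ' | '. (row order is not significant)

== RESULT ==
items.qty
8
8

Derivation:
After JOIN stock (4 rows):
items.owner | items.qty | stock.kind | stock.rank | stock.qty
alice | 4 | red | 2 | 4
alice | 6 | gold | 20 | 6
bob | 8 | gold | 1 | 8
bob | 8 | red | 60 | 8
After WHERE (2 rows):
items.owner | items.qty | stock.kind | stock.rank | stock.qty
bob | 8 | gold | 1 | 8
bob | 8 | red | 60 | 8
After SELECT (2 rows):
items.qty
8
8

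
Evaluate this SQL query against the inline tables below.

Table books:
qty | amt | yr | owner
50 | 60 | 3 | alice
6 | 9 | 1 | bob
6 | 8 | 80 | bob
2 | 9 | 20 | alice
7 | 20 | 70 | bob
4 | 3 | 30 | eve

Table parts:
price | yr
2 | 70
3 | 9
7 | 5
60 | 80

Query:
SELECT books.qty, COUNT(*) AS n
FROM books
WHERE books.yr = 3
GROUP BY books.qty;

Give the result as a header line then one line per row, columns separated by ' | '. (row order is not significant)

After WHERE (1 rows):
books.qty | books.amt | books.yr | books.owner
50 | 60 | 3 | alice
After GROUP BY (1 rows):
books.qty | n
50 | 1

== RESULT ==
books.qty | n
50 | 1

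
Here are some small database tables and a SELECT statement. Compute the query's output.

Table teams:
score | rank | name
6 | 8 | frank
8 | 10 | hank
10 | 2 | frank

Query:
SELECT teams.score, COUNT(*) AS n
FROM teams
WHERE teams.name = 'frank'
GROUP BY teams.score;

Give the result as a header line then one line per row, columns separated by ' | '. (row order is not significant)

After WHERE (2 rows):
teams.score | teams.rank | teams.name
6 | 8 | frank
10 | 2 | frank
After GROUP BY (2 rows):
teams.score | n
6 | 1
10 | 1

== RESULT ==
teams.score | n
6 | 1
10 | 1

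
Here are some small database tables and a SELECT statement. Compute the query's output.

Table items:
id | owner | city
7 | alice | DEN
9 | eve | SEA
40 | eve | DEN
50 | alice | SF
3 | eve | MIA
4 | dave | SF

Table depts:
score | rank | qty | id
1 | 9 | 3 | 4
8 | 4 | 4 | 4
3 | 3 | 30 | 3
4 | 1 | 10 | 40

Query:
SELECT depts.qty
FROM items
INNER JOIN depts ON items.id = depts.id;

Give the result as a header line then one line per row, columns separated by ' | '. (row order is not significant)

== RESULT ==
depts.qty
10
30
3
4

Derivation:
After JOIN depts (4 rows):
items.id | items.owner | items.city | depts.score | depts.rank | depts.qty | depts.id
40 | eve | DEN | 4 | 1 | 10 | 40
3 | eve | MIA | 3 | 3 | 30 | 3
4 | dave | SF | 1 | 9 | 3 | 4
4 | dave | SF | 8 | 4 | 4 | 4
After SELECT (4 rows):
depts.qty
10
30
3
4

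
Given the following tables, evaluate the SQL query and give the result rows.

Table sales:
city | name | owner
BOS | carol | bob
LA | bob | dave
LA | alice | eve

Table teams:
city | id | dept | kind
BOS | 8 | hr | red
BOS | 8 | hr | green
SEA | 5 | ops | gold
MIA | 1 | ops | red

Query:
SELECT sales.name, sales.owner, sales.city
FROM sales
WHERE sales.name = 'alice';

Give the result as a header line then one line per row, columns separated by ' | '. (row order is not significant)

After WHERE (1 rows):
sales.city | sales.name | sales.owner
LA | alice | eve
After SELECT (1 rows):
sales.name | sales.owner | sales.city
alice | eve | LA

== RESULT ==
sales.name | sales.owner | sales.city
alice | eve | LA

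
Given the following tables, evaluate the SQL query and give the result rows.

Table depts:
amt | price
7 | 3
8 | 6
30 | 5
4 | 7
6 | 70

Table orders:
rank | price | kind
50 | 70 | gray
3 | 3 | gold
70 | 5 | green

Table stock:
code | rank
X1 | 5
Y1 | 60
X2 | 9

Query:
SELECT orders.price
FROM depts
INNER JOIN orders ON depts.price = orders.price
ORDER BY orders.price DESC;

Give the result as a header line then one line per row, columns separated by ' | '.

== RESULT ==
orders.price
70
5
3

Derivation:
After JOIN orders (3 rows):
depts.amt | depts.price | orders.rank | orders.price | orders.kind
7 | 3 | 3 | 3 | gold
30 | 5 | 70 | 5 | green
6 | 70 | 50 | 70 | gray
After SELECT (3 rows):
orders.price
3
5
70
After ORDER BY (3 rows):
orders.price
70
5
3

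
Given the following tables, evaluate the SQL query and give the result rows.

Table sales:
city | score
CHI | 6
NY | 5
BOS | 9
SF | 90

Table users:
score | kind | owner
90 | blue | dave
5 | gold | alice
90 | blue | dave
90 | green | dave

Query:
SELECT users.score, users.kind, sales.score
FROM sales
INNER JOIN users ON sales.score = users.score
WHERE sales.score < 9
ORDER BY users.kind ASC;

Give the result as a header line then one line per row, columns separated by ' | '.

After JOIN users (4 rows):
sales.city | sales.score | users.score | users.kind | users.owner
NY | 5 | 5 | gold | alice
SF | 90 | 90 | blue | dave
SF | 90 | 90 | blue | dave
SF | 90 | 90 | green | dave
After WHERE (1 rows):
sales.city | sales.score | users.score | users.kind | users.owner
NY | 5 | 5 | gold | alice
After SELECT (1 rows):
users.score | users.kind | sales.score
5 | gold | 5
After ORDER BY (1 rows):
users.score | users.kind | sales.score
5 | gold | 5

== RESULT ==
users.score | users.kind | sales.score
5 | gold | 5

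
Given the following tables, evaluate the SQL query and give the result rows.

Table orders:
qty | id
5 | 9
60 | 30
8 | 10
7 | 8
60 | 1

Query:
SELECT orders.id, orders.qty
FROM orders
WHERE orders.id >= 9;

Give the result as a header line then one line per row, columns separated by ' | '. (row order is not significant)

After WHERE (3 rows):
orders.qty | orders.id
5 | 9
60 | 30
8 | 10
After SELECT (3 rows):
orders.id | orders.qty
9 | 5
30 | 60
10 | 8

== RESULT ==
orders.id | orders.qty
9 | 5
30 | 60
10 | 8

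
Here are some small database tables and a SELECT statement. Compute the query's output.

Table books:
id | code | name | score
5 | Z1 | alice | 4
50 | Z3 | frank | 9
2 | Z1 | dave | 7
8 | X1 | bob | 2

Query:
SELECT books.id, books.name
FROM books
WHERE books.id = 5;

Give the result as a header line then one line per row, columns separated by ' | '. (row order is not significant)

== RESULT ==
books.id | books.name
5 | alice

Derivation:
After WHERE (1 rows):
books.id | books.code | books.name | books.score
5 | Z1 | alice | 4
After SELECT (1 rows):
books.id | books.name
5 | alice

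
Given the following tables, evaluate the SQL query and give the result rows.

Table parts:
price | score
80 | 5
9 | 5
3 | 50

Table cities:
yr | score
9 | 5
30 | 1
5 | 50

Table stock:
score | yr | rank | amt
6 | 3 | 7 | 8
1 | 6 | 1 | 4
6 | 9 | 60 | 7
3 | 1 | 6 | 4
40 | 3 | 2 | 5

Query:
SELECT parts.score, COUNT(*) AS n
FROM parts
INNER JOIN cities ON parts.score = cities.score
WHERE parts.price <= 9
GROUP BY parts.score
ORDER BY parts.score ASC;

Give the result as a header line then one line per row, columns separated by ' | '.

== RESULT ==
parts.score | n
5 | 1
50 | 1

Derivation:
After JOIN cities (3 rows):
parts.price | parts.score | cities.yr | cities.score
80 | 5 | 9 | 5
9 | 5 | 9 | 5
3 | 50 | 5 | 50
After WHERE (2 rows):
parts.price | parts.score | cities.yr | cities.score
9 | 5 | 9 | 5
3 | 50 | 5 | 50
After GROUP BY (2 rows):
parts.score | n
5 | 1
50 | 1
After ORDER BY (2 rows):
parts.score | n
5 | 1
50 | 1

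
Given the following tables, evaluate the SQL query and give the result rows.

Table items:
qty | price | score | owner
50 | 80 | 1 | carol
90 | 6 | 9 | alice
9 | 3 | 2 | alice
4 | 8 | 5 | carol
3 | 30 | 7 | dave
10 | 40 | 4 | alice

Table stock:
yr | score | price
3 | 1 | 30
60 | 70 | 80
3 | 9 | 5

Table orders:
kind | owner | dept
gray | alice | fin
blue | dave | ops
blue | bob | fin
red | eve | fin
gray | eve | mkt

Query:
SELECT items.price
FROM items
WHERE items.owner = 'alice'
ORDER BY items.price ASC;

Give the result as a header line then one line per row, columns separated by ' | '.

After WHERE (3 rows):
items.qty | items.price | items.score | items.owner
90 | 6 | 9 | alice
9 | 3 | 2 | alice
10 | 40 | 4 | alice
After SELECT (3 rows):
items.price
6
3
40
After ORDER BY (3 rows):
items.price
3
6
40

== RESULT ==
items.price
3
6
40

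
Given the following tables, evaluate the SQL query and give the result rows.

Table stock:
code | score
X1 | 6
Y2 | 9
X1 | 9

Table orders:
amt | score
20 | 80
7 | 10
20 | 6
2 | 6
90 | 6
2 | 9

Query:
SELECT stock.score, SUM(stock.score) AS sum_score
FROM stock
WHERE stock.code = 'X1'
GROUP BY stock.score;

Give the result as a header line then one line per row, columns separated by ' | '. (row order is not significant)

After WHERE (2 rows):
stock.code | stock.score
X1 | 6
X1 | 9
After GROUP BY (2 rows):
stock.score | sum_score
6 | 6
9 | 9

== RESULT ==
stock.score | sum_score
6 | 6
9 | 9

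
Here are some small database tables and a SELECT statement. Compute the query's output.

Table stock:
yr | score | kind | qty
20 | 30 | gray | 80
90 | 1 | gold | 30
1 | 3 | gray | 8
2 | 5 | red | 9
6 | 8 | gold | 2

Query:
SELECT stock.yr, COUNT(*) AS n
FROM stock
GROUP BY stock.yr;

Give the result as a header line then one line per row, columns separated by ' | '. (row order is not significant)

== RESULT ==
stock.yr | n
20 | 1
90 | 1
1 | 1
2 | 1
6 | 1

Derivation:
After GROUP BY (5 rows):
stock.yr | n
20 | 1
90 | 1
1 | 1
2 | 1
6 | 1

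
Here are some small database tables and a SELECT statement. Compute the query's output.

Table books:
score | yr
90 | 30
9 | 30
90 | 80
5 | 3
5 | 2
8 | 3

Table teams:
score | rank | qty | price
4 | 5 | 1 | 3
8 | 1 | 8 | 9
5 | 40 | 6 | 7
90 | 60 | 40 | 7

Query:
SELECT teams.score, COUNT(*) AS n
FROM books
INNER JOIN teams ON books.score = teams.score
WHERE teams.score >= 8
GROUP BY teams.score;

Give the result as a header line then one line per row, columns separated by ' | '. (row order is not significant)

== RESULT ==
teams.score | n
90 | 2
8 | 1

Derivation:
After JOIN teams (5 rows):
books.score | books.yr | teams.score | teams.rank | teams.qty | teams.price
90 | 30 | 90 | 60 | 40 | 7
90 | 80 | 90 | 60 | 40 | 7
5 | 3 | 5 | 40 | 6 | 7
5 | 2 | 5 | 40 | 6 | 7
8 | 3 | 8 | 1 | 8 | 9
After WHERE (3 rows):
books.score | books.yr | teams.score | teams.rank | teams.qty | teams.price
90 | 30 | 90 | 60 | 40 | 7
90 | 80 | 90 | 60 | 40 | 7
8 | 3 | 8 | 1 | 8 | 9
After GROUP BY (2 rows):
teams.score | n
90 | 2
8 | 1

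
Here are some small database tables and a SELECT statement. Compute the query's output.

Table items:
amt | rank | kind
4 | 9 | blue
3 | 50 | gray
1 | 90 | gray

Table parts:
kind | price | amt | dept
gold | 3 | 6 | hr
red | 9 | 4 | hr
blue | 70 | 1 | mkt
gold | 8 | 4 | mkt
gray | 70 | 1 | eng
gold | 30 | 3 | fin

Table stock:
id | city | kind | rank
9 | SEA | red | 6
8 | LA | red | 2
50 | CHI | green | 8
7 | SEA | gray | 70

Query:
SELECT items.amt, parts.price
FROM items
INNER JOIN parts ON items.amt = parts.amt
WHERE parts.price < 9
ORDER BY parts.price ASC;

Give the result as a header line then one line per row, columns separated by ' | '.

== RESULT ==
items.amt | parts.price
4 | 8

Derivation:
After JOIN parts (5 rows):
items.amt | items.rank | items.kind | parts.kind | parts.price | parts.amt | parts.dept
4 | 9 | blue | red | 9 | 4 | hr
4 | 9 | blue | gold | 8 | 4 | mkt
3 | 50 | gray | gold | 30 | 3 | fin
1 | 90 | gray | blue | 70 | 1 | mkt
1 | 90 | gray | gray | 70 | 1 | eng
After WHERE (1 rows):
items.amt | items.rank | items.kind | parts.kind | parts.price | parts.amt | parts.dept
4 | 9 | blue | gold | 8 | 4 | mkt
After SELECT (1 rows):
items.amt | parts.price
4 | 8
After ORDER BY (1 rows):
items.amt | parts.price
4 | 8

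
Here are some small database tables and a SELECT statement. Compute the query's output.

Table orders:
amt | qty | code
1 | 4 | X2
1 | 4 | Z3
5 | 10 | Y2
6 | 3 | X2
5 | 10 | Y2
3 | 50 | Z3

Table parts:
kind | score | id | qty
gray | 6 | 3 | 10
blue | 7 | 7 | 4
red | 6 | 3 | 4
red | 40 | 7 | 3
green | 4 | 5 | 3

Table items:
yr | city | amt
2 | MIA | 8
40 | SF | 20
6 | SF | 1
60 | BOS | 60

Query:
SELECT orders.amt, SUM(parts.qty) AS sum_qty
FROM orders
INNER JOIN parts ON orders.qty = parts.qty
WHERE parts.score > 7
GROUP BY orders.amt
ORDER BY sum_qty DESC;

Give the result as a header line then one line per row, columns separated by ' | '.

After JOIN parts (8 rows):
orders.amt | orders.qty | orders.code | parts.kind | parts.score | parts.id | parts.qty
1 | 4 | X2 | blue | 7 | 7 | 4
1 | 4 | X2 | red | 6 | 3 | 4
1 | 4 | Z3 | blue | 7 | 7 | 4
1 | 4 | Z3 | red | 6 | 3 | 4
5 | 10 | Y2 | gray | 6 | 3 | 10
6 | 3 | X2 | red | 40 | 7 | 3
6 | 3 | X2 | green | 4 | 5 | 3
5 | 10 | Y2 | gray | 6 | 3 | 10
After WHERE (1 rows):
orders.amt | orders.qty | orders.code | parts.kind | parts.score | parts.id | parts.qty
6 | 3 | X2 | red | 40 | 7 | 3
After GROUP BY (1 rows):
orders.amt | sum_qty
6 | 3
After ORDER BY (1 rows):
orders.amt | sum_qty
6 | 3

== RESULT ==
orders.amt | sum_qty
6 | 3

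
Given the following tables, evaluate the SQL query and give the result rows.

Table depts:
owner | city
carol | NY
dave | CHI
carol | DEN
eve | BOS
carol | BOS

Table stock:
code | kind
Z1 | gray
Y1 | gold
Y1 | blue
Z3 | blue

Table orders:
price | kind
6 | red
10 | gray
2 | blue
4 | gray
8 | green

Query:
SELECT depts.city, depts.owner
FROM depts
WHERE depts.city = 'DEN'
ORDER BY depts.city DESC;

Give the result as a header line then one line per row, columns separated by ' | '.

== RESULT ==
depts.city | depts.owner
DEN | carol

Derivation:
After WHERE (1 rows):
depts.owner | depts.city
carol | DEN
After SELECT (1 rows):
depts.city | depts.owner
DEN | carol
After ORDER BY (1 rows):
depts.city | depts.owner
DEN | carol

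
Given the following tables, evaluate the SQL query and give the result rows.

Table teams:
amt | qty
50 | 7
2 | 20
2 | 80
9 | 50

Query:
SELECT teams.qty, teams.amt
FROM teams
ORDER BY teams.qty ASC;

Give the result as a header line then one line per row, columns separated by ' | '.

== RESULT ==
teams.qty | teams.amt
7 | 50
20 | 2
50 | 9
80 | 2

Derivation:
After SELECT (4 rows):
teams.qty | teams.amt
7 | 50
20 | 2
80 | 2
50 | 9
After ORDER BY (4 rows):
teams.qty | teams.amt
7 | 50
20 | 2
50 | 9
80 | 2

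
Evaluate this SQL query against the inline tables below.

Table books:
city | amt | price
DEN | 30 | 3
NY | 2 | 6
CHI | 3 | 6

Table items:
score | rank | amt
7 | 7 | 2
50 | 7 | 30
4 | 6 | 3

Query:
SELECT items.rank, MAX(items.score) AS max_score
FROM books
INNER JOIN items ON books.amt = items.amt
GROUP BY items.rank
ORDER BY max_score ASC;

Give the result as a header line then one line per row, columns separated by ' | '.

== RESULT ==
items.rank | max_score
6 | 4
7 | 50

Derivation:
After JOIN items (3 rows):
books.city | books.amt | books.price | items.score | items.rank | items.amt
DEN | 30 | 3 | 50 | 7 | 30
NY | 2 | 6 | 7 | 7 | 2
CHI | 3 | 6 | 4 | 6 | 3
After GROUP BY (2 rows):
items.rank | max_score
7 | 50
6 | 4
After ORDER BY (2 rows):
items.rank | max_score
6 | 4
7 | 50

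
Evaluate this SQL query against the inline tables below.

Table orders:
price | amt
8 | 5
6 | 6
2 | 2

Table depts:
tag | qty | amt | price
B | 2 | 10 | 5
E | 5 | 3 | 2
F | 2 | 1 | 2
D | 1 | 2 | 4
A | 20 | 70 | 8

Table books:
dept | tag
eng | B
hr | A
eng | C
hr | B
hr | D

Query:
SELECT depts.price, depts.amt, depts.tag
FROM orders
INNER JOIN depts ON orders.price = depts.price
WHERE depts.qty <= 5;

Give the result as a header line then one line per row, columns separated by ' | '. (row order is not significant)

== RESULT ==
depts.price | depts.amt | depts.tag
2 | 3 | E
2 | 1 | F

Derivation:
After JOIN depts (3 rows):
orders.price | orders.amt | depts.tag | depts.qty | depts.amt | depts.price
8 | 5 | A | 20 | 70 | 8
2 | 2 | E | 5 | 3 | 2
2 | 2 | F | 2 | 1 | 2
After WHERE (2 rows):
orders.price | orders.amt | depts.tag | depts.qty | depts.amt | depts.price
2 | 2 | E | 5 | 3 | 2
2 | 2 | F | 2 | 1 | 2
After SELECT (2 rows):
depts.price | depts.amt | depts.tag
2 | 3 | E
2 | 1 | F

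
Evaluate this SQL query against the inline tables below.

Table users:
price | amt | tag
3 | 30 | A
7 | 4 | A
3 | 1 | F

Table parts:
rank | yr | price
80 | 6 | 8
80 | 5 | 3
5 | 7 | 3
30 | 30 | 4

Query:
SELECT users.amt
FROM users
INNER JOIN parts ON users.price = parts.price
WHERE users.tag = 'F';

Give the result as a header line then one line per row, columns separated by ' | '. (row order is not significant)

After JOIN parts (4 rows):
users.price | users.amt | users.tag | parts.rank | parts.yr | parts.price
3 | 30 | A | 80 | 5 | 3
3 | 30 | A | 5 | 7 | 3
3 | 1 | F | 80 | 5 | 3
3 | 1 | F | 5 | 7 | 3
After WHERE (2 rows):
users.price | users.amt | users.tag | parts.rank | parts.yr | parts.price
3 | 1 | F | 80 | 5 | 3
3 | 1 | F | 5 | 7 | 3
After SELECT (2 rows):
users.amt
1
1

== RESULT ==
users.amt
1
1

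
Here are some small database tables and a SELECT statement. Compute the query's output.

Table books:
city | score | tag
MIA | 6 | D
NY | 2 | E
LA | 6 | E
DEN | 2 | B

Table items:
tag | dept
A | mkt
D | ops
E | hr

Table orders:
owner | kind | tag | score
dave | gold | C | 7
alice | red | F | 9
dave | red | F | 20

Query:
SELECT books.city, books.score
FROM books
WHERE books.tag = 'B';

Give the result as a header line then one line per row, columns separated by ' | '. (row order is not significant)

== RESULT ==
books.city | books.score
DEN | 2

Derivation:
After WHERE (1 rows):
books.city | books.score | books.tag
DEN | 2 | B
After SELECT (1 rows):
books.city | books.score
DEN | 2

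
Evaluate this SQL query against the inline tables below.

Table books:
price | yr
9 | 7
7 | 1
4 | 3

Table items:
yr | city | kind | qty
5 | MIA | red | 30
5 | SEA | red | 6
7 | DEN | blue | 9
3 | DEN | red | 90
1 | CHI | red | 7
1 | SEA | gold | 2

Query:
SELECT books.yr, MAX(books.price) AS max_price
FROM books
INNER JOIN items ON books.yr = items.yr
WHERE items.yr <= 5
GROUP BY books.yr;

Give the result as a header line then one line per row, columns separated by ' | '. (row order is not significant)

After JOIN items (4 rows):
books.price | books.yr | items.yr | items.city | items.kind | items.qty
9 | 7 | 7 | DEN | blue | 9
7 | 1 | 1 | CHI | red | 7
7 | 1 | 1 | SEA | gold | 2
4 | 3 | 3 | DEN | red | 90
After WHERE (3 rows):
books.price | books.yr | items.yr | items.city | items.kind | items.qty
7 | 1 | 1 | CHI | red | 7
7 | 1 | 1 | SEA | gold | 2
4 | 3 | 3 | DEN | red | 90
After GROUP BY (2 rows):
books.yr | max_price
1 | 7
3 | 4

== RESULT ==
books.yr | max_price
1 | 7
3 | 4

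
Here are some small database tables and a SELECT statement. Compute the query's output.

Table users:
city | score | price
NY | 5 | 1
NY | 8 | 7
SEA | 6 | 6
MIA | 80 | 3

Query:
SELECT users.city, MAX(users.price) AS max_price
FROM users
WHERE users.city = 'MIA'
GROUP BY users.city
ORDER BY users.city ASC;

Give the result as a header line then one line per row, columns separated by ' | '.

After WHERE (1 rows):
users.city | users.score | users.price
MIA | 80 | 3
After GROUP BY (1 rows):
users.city | max_price
MIA | 3
After ORDER BY (1 rows):
users.city | max_price
MIA | 3

== RESULT ==
users.city | max_price
MIA | 3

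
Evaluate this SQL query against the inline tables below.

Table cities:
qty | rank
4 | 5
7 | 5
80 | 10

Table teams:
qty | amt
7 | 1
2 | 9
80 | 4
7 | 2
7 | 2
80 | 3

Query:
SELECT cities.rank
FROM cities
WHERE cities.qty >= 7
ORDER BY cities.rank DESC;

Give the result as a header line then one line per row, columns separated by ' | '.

After WHERE (2 rows):
cities.qty | cities.rank
7 | 5
80 | 10
After SELECT (2 rows):
cities.rank
5
10
After ORDER BY (2 rows):
cities.rank
10
5

== RESULT ==
cities.rank
10
5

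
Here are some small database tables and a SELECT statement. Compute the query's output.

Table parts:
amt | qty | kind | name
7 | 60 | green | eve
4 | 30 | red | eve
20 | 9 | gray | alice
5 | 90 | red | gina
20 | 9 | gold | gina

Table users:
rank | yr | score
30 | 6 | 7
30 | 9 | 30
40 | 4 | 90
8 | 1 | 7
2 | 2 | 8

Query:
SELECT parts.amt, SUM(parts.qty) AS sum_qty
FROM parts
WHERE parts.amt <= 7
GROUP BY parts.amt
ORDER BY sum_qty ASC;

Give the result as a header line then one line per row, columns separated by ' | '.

After WHERE (3 rows):
parts.amt | parts.qty | parts.kind | parts.name
7 | 60 | green | eve
4 | 30 | red | eve
5 | 90 | red | gina
After GROUP BY (3 rows):
parts.amt | sum_qty
7 | 60
4 | 30
5 | 90
After ORDER BY (3 rows):
parts.amt | sum_qty
4 | 30
7 | 60
5 | 90

== RESULT ==
parts.amt | sum_qty
4 | 30
7 | 60
5 | 90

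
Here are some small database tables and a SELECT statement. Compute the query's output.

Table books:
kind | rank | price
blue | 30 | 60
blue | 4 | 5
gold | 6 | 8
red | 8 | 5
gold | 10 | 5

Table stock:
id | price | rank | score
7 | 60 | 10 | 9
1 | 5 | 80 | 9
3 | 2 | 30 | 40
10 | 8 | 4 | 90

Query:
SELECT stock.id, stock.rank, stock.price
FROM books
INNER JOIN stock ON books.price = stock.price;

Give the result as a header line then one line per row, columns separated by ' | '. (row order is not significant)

After JOIN stock (5 rows):
books.kind | books.rank | books.price | stock.id | stock.price | stock.rank | stock.score
blue | 30 | 60 | 7 | 60 | 10 | 9
blue | 4 | 5 | 1 | 5 | 80 | 9
gold | 6 | 8 | 10 | 8 | 4 | 90
red | 8 | 5 | 1 | 5 | 80 | 9
gold | 10 | 5 | 1 | 5 | 80 | 9
After SELECT (5 rows):
stock.id | stock.rank | stock.price
7 | 10 | 60
1 | 80 | 5
10 | 4 | 8
1 | 80 | 5
1 | 80 | 5

== RESULT ==
stock.id | stock.rank | stock.price
7 | 10 | 60
1 | 80 | 5
10 | 4 | 8
1 | 80 | 5
1 | 80 | 5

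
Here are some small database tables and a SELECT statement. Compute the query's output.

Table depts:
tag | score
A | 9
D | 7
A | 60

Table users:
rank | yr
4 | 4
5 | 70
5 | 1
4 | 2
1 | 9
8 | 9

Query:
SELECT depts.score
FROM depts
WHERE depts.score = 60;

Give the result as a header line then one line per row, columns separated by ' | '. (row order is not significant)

After WHERE (1 rows):
depts.tag | depts.score
A | 60
After SELECT (1 rows):
depts.score
60

== RESULT ==
depts.score
60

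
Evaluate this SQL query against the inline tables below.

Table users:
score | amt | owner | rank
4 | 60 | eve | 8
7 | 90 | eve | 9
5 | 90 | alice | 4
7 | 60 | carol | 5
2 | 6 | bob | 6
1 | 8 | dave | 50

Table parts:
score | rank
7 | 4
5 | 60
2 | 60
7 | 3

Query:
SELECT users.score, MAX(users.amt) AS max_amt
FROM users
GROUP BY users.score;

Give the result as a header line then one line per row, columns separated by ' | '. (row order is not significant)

== RESULT ==
users.score | max_amt
4 | 60
7 | 90
5 | 90
2 | 6
1 | 8

Derivation:
After GROUP BY (5 rows):
users.score | max_amt
4 | 60
7 | 90
5 | 90
2 | 6
1 | 8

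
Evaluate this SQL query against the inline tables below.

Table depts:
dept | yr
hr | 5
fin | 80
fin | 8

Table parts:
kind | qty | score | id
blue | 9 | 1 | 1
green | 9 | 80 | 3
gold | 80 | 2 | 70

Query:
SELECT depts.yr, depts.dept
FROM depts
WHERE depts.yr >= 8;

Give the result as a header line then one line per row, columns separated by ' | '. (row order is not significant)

After WHERE (2 rows):
depts.dept | depts.yr
fin | 80
fin | 8
After SELECT (2 rows):
depts.yr | depts.dept
80 | fin
8 | fin

== RESULT ==
depts.yr | depts.dept
80 | fin
8 | fin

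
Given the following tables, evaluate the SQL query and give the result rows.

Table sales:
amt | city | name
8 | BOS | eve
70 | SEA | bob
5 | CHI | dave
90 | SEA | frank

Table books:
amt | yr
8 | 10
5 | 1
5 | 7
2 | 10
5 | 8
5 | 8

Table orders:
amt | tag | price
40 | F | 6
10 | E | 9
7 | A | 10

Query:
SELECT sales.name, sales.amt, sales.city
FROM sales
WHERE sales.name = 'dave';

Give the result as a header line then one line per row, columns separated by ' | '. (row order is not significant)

After WHERE (1 rows):
sales.amt | sales.city | sales.name
5 | CHI | dave
After SELECT (1 rows):
sales.name | sales.amt | sales.city
dave | 5 | CHI

== RESULT ==
sales.name | sales.amt | sales.city
dave | 5 | CHI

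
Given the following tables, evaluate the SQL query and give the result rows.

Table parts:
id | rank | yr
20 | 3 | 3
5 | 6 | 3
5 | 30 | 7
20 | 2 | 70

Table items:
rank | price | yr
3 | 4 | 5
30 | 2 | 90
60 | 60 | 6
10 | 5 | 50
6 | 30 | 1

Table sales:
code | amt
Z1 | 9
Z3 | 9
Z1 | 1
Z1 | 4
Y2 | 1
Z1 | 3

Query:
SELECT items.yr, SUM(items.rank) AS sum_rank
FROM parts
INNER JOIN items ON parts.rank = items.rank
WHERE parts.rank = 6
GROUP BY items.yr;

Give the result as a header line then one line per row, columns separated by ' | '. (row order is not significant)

== RESULT ==
items.yr | sum_rank
1 | 6

Derivation:
After JOIN items (3 rows):
parts.id | parts.rank | parts.yr | items.rank | items.price | items.yr
20 | 3 | 3 | 3 | 4 | 5
5 | 6 | 3 | 6 | 30 | 1
5 | 30 | 7 | 30 | 2 | 90
After WHERE (1 rows):
parts.id | parts.rank | parts.yr | items.rank | items.price | items.yr
5 | 6 | 3 | 6 | 30 | 1
After GROUP BY (1 rows):
items.yr | sum_rank
1 | 6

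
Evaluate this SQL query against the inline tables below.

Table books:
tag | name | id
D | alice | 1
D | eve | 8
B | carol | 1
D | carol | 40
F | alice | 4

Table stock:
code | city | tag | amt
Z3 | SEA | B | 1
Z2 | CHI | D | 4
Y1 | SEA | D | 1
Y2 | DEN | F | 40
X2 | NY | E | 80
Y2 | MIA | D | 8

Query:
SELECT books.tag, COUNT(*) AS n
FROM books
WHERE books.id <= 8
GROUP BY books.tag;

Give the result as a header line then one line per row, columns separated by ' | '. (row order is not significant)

After WHERE (4 rows):
books.tag | books.name | books.id
D | alice | 1
D | eve | 8
B | carol | 1
F | alice | 4
After GROUP BY (3 rows):
books.tag | n
D | 2
B | 1
F | 1

== RESULT ==
books.tag | n
D | 2
B | 1
F | 1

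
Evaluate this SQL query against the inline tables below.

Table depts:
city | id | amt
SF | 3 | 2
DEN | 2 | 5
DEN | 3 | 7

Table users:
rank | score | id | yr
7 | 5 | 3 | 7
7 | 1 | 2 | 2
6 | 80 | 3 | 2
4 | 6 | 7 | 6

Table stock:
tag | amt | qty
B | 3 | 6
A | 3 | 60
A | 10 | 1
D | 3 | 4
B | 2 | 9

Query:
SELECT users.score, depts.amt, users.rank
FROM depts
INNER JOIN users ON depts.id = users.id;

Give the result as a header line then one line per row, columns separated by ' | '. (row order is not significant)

== RESULT ==
users.score | depts.amt | users.rank
5 | 2 | 7
80 | 2 | 6
1 | 5 | 7
5 | 7 | 7
80 | 7 | 6

Derivation:
After JOIN users (5 rows):
depts.city | depts.id | depts.amt | users.rank | users.score | users.id | users.yr
SF | 3 | 2 | 7 | 5 | 3 | 7
SF | 3 | 2 | 6 | 80 | 3 | 2
DEN | 2 | 5 | 7 | 1 | 2 | 2
DEN | 3 | 7 | 7 | 5 | 3 | 7
DEN | 3 | 7 | 6 | 80 | 3 | 2
After SELECT (5 rows):
users.score | depts.amt | users.rank
5 | 2 | 7
80 | 2 | 6
1 | 5 | 7
5 | 7 | 7
80 | 7 | 6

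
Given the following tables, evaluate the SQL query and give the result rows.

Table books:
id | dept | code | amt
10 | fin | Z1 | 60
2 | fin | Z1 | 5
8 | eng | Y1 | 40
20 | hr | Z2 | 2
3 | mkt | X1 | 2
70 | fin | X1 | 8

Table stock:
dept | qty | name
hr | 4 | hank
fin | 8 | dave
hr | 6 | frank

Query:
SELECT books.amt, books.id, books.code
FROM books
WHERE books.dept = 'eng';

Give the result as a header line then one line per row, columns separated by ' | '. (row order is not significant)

After WHERE (1 rows):
books.id | books.dept | books.code | books.amt
8 | eng | Y1 | 40
After SELECT (1 rows):
books.amt | books.id | books.code
40 | 8 | Y1

== RESULT ==
books.amt | books.id | books.code
40 | 8 | Y1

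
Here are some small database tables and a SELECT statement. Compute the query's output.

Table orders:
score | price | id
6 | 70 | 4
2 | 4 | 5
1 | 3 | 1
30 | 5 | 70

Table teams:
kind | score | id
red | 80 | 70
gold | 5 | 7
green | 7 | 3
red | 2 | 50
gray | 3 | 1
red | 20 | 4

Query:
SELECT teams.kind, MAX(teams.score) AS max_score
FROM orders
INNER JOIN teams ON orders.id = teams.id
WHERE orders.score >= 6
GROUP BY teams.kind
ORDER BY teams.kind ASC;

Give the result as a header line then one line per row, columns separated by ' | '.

== RESULT ==
teams.kind | max_score
red | 80

Derivation:
After JOIN teams (3 rows):
orders.score | orders.price | orders.id | teams.kind | teams.score | teams.id
6 | 70 | 4 | red | 20 | 4
1 | 3 | 1 | gray | 3 | 1
30 | 5 | 70 | red | 80 | 70
After WHERE (2 rows):
orders.score | orders.price | orders.id | teams.kind | teams.score | teams.id
6 | 70 | 4 | red | 20 | 4
30 | 5 | 70 | red | 80 | 70
After GROUP BY (1 rows):
teams.kind | max_score
red | 80
After ORDER BY (1 rows):
teams.kind | max_score
red | 80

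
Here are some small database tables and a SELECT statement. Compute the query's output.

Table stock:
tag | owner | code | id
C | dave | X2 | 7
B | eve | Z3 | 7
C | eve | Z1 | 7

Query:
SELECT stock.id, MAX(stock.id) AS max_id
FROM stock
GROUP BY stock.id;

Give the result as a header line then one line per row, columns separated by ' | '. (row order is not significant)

After GROUP BY (1 rows):
stock.id | max_id
7 | 7

== RESULT ==
stock.id | max_id
7 | 7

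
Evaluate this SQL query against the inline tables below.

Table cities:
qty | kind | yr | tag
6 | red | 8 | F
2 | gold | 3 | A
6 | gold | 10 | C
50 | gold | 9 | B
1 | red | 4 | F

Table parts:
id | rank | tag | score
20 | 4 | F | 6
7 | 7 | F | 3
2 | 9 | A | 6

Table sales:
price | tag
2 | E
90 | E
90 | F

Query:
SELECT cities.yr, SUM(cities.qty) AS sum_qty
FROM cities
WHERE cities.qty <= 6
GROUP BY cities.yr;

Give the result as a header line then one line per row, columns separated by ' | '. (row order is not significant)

After WHERE (4 rows):
cities.qty | cities.kind | cities.yr | cities.tag
6 | red | 8 | F
2 | gold | 3 | A
6 | gold | 10 | C
1 | red | 4 | F
After GROUP BY (4 rows):
cities.yr | sum_qty
8 | 6
3 | 2
10 | 6
4 | 1

== RESULT ==
cities.yr | sum_qty
8 | 6
3 | 2
10 | 6
4 | 1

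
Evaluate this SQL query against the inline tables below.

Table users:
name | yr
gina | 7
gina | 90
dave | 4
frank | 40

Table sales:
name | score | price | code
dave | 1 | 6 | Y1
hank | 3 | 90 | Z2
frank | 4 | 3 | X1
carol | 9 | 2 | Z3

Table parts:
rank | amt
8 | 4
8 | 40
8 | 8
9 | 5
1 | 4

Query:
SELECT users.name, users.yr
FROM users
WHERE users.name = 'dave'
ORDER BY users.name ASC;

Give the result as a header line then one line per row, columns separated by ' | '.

After WHERE (1 rows):
users.name | users.yr
dave | 4
After SELECT (1 rows):
users.name | users.yr
dave | 4
After ORDER BY (1 rows):
users.name | users.yr
dave | 4

== RESULT ==
users.name | users.yr
dave | 4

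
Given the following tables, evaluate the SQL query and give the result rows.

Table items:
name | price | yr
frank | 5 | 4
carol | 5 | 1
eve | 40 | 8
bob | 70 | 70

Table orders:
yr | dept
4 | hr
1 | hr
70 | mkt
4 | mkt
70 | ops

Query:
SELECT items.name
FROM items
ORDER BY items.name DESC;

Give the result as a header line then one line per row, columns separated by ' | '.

After SELECT (4 rows):
items.name
frank
carol
eve
bob
After ORDER BY (4 rows):
items.name
frank
eve
carol
bob

== RESULT ==
items.name
frank
eve
carol
bob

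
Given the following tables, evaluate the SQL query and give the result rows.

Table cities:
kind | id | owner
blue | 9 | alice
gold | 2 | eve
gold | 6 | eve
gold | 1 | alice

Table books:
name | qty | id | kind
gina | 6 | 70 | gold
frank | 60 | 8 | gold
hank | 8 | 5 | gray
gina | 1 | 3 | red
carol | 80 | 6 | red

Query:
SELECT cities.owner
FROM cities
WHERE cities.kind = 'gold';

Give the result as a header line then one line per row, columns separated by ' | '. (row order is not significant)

After WHERE (3 rows):
cities.kind | cities.id | cities.owner
gold | 2 | eve
gold | 6 | eve
gold | 1 | alice
After SELECT (3 rows):
cities.owner
eve
eve
alice

== RESULT ==
cities.owner
eve
eve
alice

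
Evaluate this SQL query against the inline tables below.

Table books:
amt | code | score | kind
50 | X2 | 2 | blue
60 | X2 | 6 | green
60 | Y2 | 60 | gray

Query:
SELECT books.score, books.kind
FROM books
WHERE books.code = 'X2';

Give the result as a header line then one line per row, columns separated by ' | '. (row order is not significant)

After WHERE (2 rows):
books.amt | books.code | books.score | books.kind
50 | X2 | 2 | blue
60 | X2 | 6 | green
After SELECT (2 rows):
books.score | books.kind
2 | blue
6 | green

== RESULT ==
books.score | books.kind
2 | blue
6 | green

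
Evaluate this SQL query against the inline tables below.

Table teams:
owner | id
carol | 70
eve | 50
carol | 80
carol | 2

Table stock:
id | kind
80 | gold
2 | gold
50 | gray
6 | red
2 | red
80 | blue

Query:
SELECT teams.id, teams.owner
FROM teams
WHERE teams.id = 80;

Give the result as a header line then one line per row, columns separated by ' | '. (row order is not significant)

After WHERE (1 rows):
teams.owner | teams.id
carol | 80
After SELECT (1 rows):
teams.id | teams.owner
80 | carol

== RESULT ==
teams.id | teams.owner
80 | carol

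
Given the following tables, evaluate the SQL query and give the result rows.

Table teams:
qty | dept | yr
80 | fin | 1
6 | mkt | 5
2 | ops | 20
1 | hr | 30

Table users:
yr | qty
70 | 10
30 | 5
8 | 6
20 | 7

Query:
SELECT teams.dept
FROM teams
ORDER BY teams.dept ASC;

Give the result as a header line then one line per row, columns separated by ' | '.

After SELECT (4 rows):
teams.dept
fin
mkt
ops
hr
After ORDER BY (4 rows):
teams.dept
fin
hr
mkt
ops

== RESULT ==
teams.dept
fin
hr
mkt
ops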